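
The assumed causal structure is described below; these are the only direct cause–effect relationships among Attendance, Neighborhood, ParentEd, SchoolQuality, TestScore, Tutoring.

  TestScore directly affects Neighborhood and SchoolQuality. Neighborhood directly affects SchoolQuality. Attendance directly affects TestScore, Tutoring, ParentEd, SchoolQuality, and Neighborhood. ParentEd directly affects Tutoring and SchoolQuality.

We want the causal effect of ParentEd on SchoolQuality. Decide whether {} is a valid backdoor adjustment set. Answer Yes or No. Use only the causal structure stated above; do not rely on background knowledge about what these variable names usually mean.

No

Backdoor paths from ParentEd to SchoolQuality (paths whose first edge points into ParentEd):
  P1: ParentEd <- Attendance -> TestScore -> Neighborhood -> SchoolQuality
  P2: ParentEd <- Attendance -> TestScore -> SchoolQuality
  P3: ParentEd <- Attendance -> Neighborhood <- TestScore -> SchoolQuality
  P4: ParentEd <- Attendance -> Neighborhood -> SchoolQuality
  P5: ParentEd <- Attendance -> SchoolQuality
Condition 1 (no descendant of ParentEd in the set): holds — descendants of ParentEd are {SchoolQuality, Tutoring}; none are in {}.
Condition 2 (every backdoor path blocked by {}):
  P1: open — no interior node is in the conditioning set.
  P2: open — no interior node is in the conditioning set.
  P3: blocked at collider Neighborhood (neither it nor any descendant is in the conditioning set).
  P4: open — no interior node is in the conditioning set.
  P5: open — no interior node is in the conditioning set.
{} does not satisfy the backdoor criterion.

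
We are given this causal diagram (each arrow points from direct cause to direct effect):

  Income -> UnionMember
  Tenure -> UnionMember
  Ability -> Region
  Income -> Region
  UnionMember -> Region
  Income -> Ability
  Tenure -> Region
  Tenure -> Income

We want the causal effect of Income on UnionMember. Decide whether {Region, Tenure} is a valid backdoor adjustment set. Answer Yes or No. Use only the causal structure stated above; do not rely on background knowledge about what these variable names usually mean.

Backdoor paths from Income to UnionMember (paths whose first edge points into Income):
  P1: Income <- Tenure -> UnionMember
  P2: Income <- Tenure -> Region <- UnionMember
Condition 1 (no descendant of Income in the set): FAILS — Region is a descendant of Income.
Condition 2 (every backdoor path blocked by {Region, Tenure}):
  P1: blocked at fork node Tenure ∈ conditioning set.
  P2: blocked at fork node Tenure ∈ conditioning set.
{Region, Tenure} does not satisfy the backdoor criterion.

No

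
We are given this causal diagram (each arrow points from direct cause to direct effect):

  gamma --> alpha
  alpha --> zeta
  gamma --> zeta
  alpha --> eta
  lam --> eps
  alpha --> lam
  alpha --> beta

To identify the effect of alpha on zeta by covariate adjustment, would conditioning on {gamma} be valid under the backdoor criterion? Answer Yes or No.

Backdoor paths from alpha to zeta (paths whose first edge points into alpha):
  P1: alpha <- gamma -> zeta
Condition 1 (no descendant of alpha in the set): holds — descendants of alpha are {beta, eps, eta, lam, zeta}; none are in {gamma}.
Condition 2 (every backdoor path blocked by {gamma}):
  P1: blocked at fork node gamma ∈ conditioning set.
{gamma} satisfies the backdoor criterion.

Yes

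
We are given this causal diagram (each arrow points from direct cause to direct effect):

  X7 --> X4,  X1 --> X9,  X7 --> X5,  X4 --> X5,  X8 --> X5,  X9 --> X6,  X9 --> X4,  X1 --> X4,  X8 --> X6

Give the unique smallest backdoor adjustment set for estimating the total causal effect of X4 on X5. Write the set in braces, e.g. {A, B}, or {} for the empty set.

{X7}

Variables eligible for adjustment (non-descendants of X4, excluding X4 and X5): {X1, X6, X7, X8, X9}.
Backdoor paths from X4 to X5:
  P1: X4 <- X7 -> X5
  P2: X4 <- X1 -> X9 -> X6 <- X8 -> X5
  P3: X4 <- X9 -> X6 <- X8 -> X5
The empty set is not sufficient: P1 (X4 <- X7 -> X5) has no collider blocking it and no conditioned non-collider, so it is open.
Try {X7}:
  P1: blocked at fork node X7 ∈ conditioning set.
  P2: blocked at collider X6 (neither it nor any descendant is in the conditioning set).
  P3: blocked at collider X6 (neither it nor any descendant is in the conditioning set).
{X7} contains no descendant of X4 and blocks every backdoor path.
No other singleton works — e.g. {X1} leaves P1 open — so {X7} is the unique smallest valid adjustment set.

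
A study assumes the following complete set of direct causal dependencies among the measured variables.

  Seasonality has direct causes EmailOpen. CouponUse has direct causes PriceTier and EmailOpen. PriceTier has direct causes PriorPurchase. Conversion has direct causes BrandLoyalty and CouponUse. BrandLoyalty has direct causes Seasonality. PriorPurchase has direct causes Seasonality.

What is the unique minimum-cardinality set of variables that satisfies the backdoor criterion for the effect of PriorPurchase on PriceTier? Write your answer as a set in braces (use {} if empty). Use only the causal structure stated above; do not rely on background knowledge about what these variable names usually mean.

{}

Variables eligible for adjustment (non-descendants of PriorPurchase, excluding PriorPurchase and PriceTier): {BrandLoyalty, EmailOpen, Seasonality}.
Backdoor paths from PriorPurchase to PriceTier:
  P1: PriorPurchase <- Seasonality <- EmailOpen -> CouponUse <- PriceTier
  P2: PriorPurchase <- Seasonality -> BrandLoyalty -> Conversion <- CouponUse <- PriceTier
Each backdoor path contains an unconditioned collider, so every path is already blocked with the empty conditioning set:
  P1: blocked at collider CouponUse (neither it nor any descendant is in the conditioning set).
  P2: blocked at collider Conversion (neither it nor any descendant is in the conditioning set).
The empty set is therefore the unique smallest valid set.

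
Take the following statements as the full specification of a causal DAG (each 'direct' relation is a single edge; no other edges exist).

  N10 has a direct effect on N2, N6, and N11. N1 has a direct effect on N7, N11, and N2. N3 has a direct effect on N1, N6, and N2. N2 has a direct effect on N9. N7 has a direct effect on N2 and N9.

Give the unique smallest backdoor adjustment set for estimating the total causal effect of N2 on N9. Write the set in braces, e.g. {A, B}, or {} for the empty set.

{N7}

Variables eligible for adjustment (non-descendants of N2, excluding N2 and N9): {N1, N10, N11, N3, N6, N7}.
Backdoor paths from N2 to N9:
  P1: N2 <- N3 -> N1 -> N7 -> N9
  P2: N2 <- N3 -> N6 <- N10 -> N11 <- N1 -> N7 -> N9
  P3: N2 <- N10 -> N11 <- N1 -> N7 -> N9
  P4: N2 <- N10 -> N6 <- N3 -> N1 -> N7 -> N9
  P5: N2 <- N1 -> N7 -> N9
  P6: N2 <- N7 -> N9
The empty set is not sufficient: P1 (N2 <- N3 -> N1 -> N7 -> N9) has no collider blocking it and no conditioned non-collider, so it is open.
Try {N7}:
  P1: blocked at chain node N7 ∈ conditioning set.
  P2: blocked at collider N6 (neither it nor any descendant is in the conditioning set).
  P3: blocked at collider N11 (neither it nor any descendant is in the conditioning set).
  P4: blocked at collider N6 (neither it nor any descendant is in the conditioning set).
  P5: blocked at chain node N7 ∈ conditioning set.
  P6: blocked at fork node N7 ∈ conditioning set.
{N7} contains no descendant of N2 and blocks every backdoor path.
No other singleton works — e.g. {N3} leaves P5 open — so {N7} is the unique smallest valid adjustment set.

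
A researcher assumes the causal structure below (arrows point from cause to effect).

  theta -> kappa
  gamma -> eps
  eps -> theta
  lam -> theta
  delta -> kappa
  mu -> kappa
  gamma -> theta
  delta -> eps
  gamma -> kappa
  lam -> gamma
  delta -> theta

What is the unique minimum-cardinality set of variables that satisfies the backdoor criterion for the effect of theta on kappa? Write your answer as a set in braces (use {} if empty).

{delta, gamma}

Variables eligible for adjustment (non-descendants of theta, excluding theta and kappa): {delta, eps, gamma, lam, mu}.
Backdoor paths from theta to kappa:
  P1: theta <- lam -> gamma -> eps <- delta -> kappa
  P2: theta <- lam -> gamma -> kappa
  P3: theta <- delta -> eps <- gamma -> kappa
  P4: theta <- delta -> kappa
  P5: theta <- gamma -> eps <- delta -> kappa
  P6: theta <- gamma -> kappa
  P7: theta <- eps <- delta -> kappa
  P8: theta <- eps <- gamma -> kappa
The empty set is not sufficient: P2 (theta <- lam -> gamma -> kappa) has no collider blocking it and no conditioned non-collider, so it is open.
Try {delta, gamma}:
  P1: blocked at chain node gamma ∈ conditioning set.
  P2: blocked at chain node gamma ∈ conditioning set.
  P3: blocked at fork node delta ∈ conditioning set.
  P4: blocked at fork node delta ∈ conditioning set.
  P5: blocked at fork node gamma ∈ conditioning set.
  P6: blocked at fork node gamma ∈ conditioning set.
  P7: blocked at fork node delta ∈ conditioning set.
  P8: blocked at fork node gamma ∈ conditioning set.
{delta, gamma} contains no descendant of theta and blocks every backdoor path.
Every element of {delta, gamma} is needed (dropping delta leaves P4 open; dropping gamma leaves P2 open), so no proper subset is valid.
Among all size-2 subsets of the eligible variables, only {delta, gamma} blocks every backdoor path, so it is the unique smallest valid adjustment set.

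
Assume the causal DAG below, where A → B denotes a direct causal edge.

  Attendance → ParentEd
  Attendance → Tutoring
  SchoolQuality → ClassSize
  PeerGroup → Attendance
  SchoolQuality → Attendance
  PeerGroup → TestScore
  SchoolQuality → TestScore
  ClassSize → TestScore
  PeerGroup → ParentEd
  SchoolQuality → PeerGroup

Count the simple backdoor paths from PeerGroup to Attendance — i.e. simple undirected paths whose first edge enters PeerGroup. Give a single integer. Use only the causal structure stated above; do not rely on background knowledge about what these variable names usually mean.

1

A backdoor path from PeerGroup to Attendance is any simple undirected path whose first edge points into PeerGroup (i.e. leaves PeerGroup via a parent).
Parents of PeerGroup: {SchoolQuality}.
Enumerating:
  P1: PeerGroup <- SchoolQuality -> Attendance
That exhausts the simple backdoor paths. Count: 1.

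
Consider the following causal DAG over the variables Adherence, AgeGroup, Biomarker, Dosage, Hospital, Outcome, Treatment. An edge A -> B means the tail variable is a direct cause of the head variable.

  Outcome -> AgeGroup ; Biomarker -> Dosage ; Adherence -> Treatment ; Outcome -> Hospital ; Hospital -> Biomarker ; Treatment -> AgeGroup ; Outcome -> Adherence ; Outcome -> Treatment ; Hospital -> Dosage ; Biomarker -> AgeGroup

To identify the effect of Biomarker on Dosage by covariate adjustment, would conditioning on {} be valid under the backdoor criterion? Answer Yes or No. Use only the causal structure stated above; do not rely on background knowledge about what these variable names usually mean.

Backdoor paths from Biomarker to Dosage (paths whose first edge points into Biomarker):
  P1: Biomarker <- Hospital -> Dosage
Condition 1 (no descendant of Biomarker in the set): holds — descendants of Biomarker are {AgeGroup, Dosage}; none are in {}.
Condition 2 (every backdoor path blocked by {}):
  P1: open — no interior node is in the conditioning set.
{} does not satisfy the backdoor criterion.

No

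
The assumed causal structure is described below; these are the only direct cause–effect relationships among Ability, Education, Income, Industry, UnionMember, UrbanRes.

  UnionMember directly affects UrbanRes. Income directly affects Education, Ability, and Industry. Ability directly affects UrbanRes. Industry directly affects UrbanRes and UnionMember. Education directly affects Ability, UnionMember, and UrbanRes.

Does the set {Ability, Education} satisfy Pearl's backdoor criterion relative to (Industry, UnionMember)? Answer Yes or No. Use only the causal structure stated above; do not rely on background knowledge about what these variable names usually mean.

Yes

Backdoor paths from Industry to UnionMember (paths whose first edge points into Industry):
  P1: Industry <- Income -> Education -> Ability -> UrbanRes <- UnionMember
  P2: Industry <- Income -> Education -> UnionMember
  P3: Industry <- Income -> Education -> UrbanRes <- UnionMember
  P4: Industry <- Income -> Ability <- Education -> UnionMember
  P5: Industry <- Income -> Ability <- Education -> UrbanRes <- UnionMember
  P6: Industry <- Income -> Ability -> UrbanRes <- Education -> UnionMember
  P7: Industry <- Income -> Ability -> UrbanRes <- UnionMember
Condition 1 (no descendant of Industry in the set): holds — descendants of Industry are {UnionMember, UrbanRes}; none are in {Ability, Education}.
Condition 2 (every backdoor path blocked by {Ability, Education}):
  P1: blocked at chain node Education ∈ conditioning set.
  P2: blocked at chain node Education ∈ conditioning set.
  P3: blocked at chain node Education ∈ conditioning set.
  P4: blocked at fork node Education ∈ conditioning set.
  P5: blocked at fork node Education ∈ conditioning set.
  P6: blocked at chain node Ability ∈ conditioning set.
  P7: blocked at chain node Ability ∈ conditioning set.
{Ability, Education} satisfies the backdoor criterion.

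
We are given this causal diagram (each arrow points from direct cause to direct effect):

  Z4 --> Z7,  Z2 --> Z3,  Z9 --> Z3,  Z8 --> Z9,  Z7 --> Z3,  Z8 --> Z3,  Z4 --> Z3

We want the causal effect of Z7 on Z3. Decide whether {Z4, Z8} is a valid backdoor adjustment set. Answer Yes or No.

Yes

Backdoor paths from Z7 to Z3 (paths whose first edge points into Z7):
  P1: Z7 <- Z4 -> Z3
Condition 1 (no descendant of Z7 in the set): holds — descendants of Z7 are {Z3}; none are in {Z4, Z8}.
Condition 2 (every backdoor path blocked by {Z4, Z8}):
  P1: blocked at fork node Z4 ∈ conditioning set.
{Z4, Z8} satisfies the backdoor criterion.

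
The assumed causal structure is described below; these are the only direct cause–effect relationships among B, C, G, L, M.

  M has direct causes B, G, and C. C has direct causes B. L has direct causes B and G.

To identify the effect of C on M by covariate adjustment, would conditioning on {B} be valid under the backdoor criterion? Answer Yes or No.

Backdoor paths from C to M (paths whose first edge points into C):
  P1: C <- B -> M
  P2: C <- B -> L <- G -> M
Condition 1 (no descendant of C in the set): holds — descendants of C are {M}; none are in {B}.
Condition 2 (every backdoor path blocked by {B}):
  P1: blocked at fork node B ∈ conditioning set.
  P2: blocked at fork node B ∈ conditioning set.
{B} satisfies the backdoor criterion.

Yes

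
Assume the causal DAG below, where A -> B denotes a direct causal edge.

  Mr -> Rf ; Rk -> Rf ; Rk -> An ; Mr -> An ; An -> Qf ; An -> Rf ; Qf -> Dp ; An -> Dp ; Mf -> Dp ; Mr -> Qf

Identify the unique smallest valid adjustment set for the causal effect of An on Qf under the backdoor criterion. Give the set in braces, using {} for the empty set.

Variables eligible for adjustment (non-descendants of An, excluding An and Qf): {Mf, Mr, Rk}.
Backdoor paths from An to Qf:
  P1: An <- Rk -> Rf <- Mr -> Qf
  P2: An <- Mr -> Qf
The empty set is not sufficient: P2 (An <- Mr -> Qf) has no collider blocking it and no conditioned non-collider, so it is open.
Try {Mr}:
  P1: blocked at collider Rf (neither it nor any descendant is in the conditioning set).
  P2: blocked at fork node Mr ∈ conditioning set.
{Mr} contains no descendant of An and blocks every backdoor path.
No other singleton works — e.g. {Rk} leaves P2 open — so {Mr} is the unique smallest valid adjustment set.

{Mr}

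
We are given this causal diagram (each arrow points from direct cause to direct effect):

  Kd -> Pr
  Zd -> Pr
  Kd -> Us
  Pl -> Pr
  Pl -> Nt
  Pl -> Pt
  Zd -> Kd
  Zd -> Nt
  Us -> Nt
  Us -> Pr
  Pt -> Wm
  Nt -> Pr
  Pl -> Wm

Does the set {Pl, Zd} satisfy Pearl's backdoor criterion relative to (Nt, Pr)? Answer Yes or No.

Backdoor paths from Nt to Pr (paths whose first edge points into Nt):
  P1: Nt <- Pl -> Pr
  P2: Nt <- Zd -> Kd -> Us -> Pr
  P3: Nt <- Zd -> Kd -> Pr
  P4: Nt <- Zd -> Pr
  P5: Nt <- Us <- Kd <- Zd -> Pr
  P6: Nt <- Us <- Kd -> Pr
  P7: Nt <- Us -> Pr
Condition 1 (no descendant of Nt in the set): holds — descendants of Nt are {Pr}; none are in {Pl, Zd}.
Condition 2 (every backdoor path blocked by {Pl, Zd}):
  P1: blocked at fork node Pl ∈ conditioning set.
  P2: blocked at fork node Zd ∈ conditioning set.
  P3: blocked at fork node Zd ∈ conditioning set.
  P4: blocked at fork node Zd ∈ conditioning set.
  P5: blocked at fork node Zd ∈ conditioning set.
  P6: open — no interior node is in the conditioning set.
  P7: open — no interior node is in the conditioning set.
{Pl, Zd} does not satisfy the backdoor criterion.

No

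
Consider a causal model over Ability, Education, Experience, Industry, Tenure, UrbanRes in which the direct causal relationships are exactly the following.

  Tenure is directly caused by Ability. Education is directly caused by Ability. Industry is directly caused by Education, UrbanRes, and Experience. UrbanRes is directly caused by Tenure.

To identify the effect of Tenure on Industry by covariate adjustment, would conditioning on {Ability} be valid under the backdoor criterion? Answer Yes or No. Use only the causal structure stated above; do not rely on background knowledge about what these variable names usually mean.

Yes

Backdoor paths from Tenure to Industry (paths whose first edge points into Tenure):
  P1: Tenure <- Ability -> Education -> Industry
Condition 1 (no descendant of Tenure in the set): holds — descendants of Tenure are {Industry, UrbanRes}; none are in {Ability}.
Condition 2 (every backdoor path blocked by {Ability}):
  P1: blocked at fork node Ability ∈ conditioning set.
{Ability} satisfies the backdoor criterion.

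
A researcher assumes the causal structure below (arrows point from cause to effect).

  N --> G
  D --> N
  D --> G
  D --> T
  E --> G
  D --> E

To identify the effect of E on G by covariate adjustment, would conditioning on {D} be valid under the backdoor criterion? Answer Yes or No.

Backdoor paths from E to G (paths whose first edge points into E):
  P1: E <- D -> N -> G
  P2: E <- D -> G
Condition 1 (no descendant of E in the set): holds — descendants of E are {G}; none are in {D}.
Condition 2 (every backdoor path blocked by {D}):
  P1: blocked at fork node D ∈ conditioning set.
  P2: blocked at fork node D ∈ conditioning set.
{D} satisfies the backdoor criterion.

Yes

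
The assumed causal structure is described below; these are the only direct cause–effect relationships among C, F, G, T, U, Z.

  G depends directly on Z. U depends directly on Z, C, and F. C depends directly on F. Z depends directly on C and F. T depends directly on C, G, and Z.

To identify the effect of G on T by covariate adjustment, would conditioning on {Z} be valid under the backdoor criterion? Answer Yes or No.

Yes

Backdoor paths from G to T (paths whose first edge points into G):
  P1: G <- Z <- F -> C -> T
  P2: G <- Z <- F -> U <- C -> T
  P3: G <- Z <- C -> T
  P4: G <- Z -> U <- F -> C -> T
  P5: G <- Z -> U <- C -> T
  P6: G <- Z -> T
Condition 1 (no descendant of G in the set): holds — descendants of G are {T}; none are in {Z}.
Condition 2 (every backdoor path blocked by {Z}):
  P1: blocked at chain node Z ∈ conditioning set.
  P2: blocked at chain node Z ∈ conditioning set.
  P3: blocked at chain node Z ∈ conditioning set.
  P4: blocked at fork node Z ∈ conditioning set.
  P5: blocked at fork node Z ∈ conditioning set.
  P6: blocked at fork node Z ∈ conditioning set.
{Z} satisfies the backdoor criterion.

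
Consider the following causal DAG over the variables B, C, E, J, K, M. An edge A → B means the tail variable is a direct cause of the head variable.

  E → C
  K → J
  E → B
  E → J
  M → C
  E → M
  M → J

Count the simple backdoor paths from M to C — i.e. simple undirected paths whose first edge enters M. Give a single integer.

A backdoor path from M to C is any simple undirected path whose first edge points into M (i.e. leaves M via a parent).
Parents of M: {E}.
Enumerating:
  P1: M <- E -> C
That exhausts the simple backdoor paths. Count: 1.

1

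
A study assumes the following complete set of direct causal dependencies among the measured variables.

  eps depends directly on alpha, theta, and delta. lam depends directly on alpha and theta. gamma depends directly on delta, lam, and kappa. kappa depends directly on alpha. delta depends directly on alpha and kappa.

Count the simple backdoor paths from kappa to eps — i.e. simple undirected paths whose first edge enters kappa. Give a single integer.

A backdoor path from kappa to eps is any simple undirected path whose first edge points into kappa (i.e. leaves kappa via a parent).
Parents of kappa: {alpha}.
Enumerating:
  P1: kappa <- alpha -> delta -> eps
  P2: kappa <- alpha -> delta -> gamma <- lam <- theta -> eps
  P3: kappa <- alpha -> eps
  P4: kappa <- alpha -> lam <- theta -> eps
  P5: kappa <- alpha -> lam -> gamma <- delta -> eps
That exhausts the simple backdoor paths. Count: 5.

5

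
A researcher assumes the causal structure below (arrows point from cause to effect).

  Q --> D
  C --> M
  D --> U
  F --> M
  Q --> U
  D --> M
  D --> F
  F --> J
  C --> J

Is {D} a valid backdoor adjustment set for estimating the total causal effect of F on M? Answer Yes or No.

Yes

Backdoor paths from F to M (paths whose first edge points into F):
  P1: F <- D -> M
Condition 1 (no descendant of F in the set): holds — descendants of F are {J, M}; none are in {D}.
Condition 2 (every backdoor path blocked by {D}):
  P1: blocked at fork node D ∈ conditioning set.
{D} satisfies the backdoor criterion.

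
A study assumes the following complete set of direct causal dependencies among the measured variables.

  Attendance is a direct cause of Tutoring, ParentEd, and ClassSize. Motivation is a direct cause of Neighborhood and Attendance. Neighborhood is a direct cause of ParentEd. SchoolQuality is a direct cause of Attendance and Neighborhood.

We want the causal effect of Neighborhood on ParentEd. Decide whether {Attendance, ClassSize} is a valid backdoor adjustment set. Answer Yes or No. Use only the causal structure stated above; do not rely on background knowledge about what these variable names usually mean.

Yes

Backdoor paths from Neighborhood to ParentEd (paths whose first edge points into Neighborhood):
  P1: Neighborhood <- Motivation -> Attendance -> ParentEd
  P2: Neighborhood <- SchoolQuality -> Attendance -> ParentEd
Condition 1 (no descendant of Neighborhood in the set): holds — descendants of Neighborhood are {ParentEd}; none are in {Attendance, ClassSize}.
Condition 2 (every backdoor path blocked by {Attendance, ClassSize}):
  P1: blocked at chain node Attendance ∈ conditioning set.
  P2: blocked at chain node Attendance ∈ conditioning set.
{Attendance, ClassSize} satisfies the backdoor criterion.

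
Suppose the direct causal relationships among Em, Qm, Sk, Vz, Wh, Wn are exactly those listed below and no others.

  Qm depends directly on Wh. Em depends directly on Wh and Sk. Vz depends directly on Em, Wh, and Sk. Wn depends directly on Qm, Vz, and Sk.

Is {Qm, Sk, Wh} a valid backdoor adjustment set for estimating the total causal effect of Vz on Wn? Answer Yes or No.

Backdoor paths from Vz to Wn (paths whose first edge points into Vz):
  P1: Vz <- Wh -> Qm -> Wn
  P2: Vz <- Wh -> Em <- Sk -> Wn
  P3: Vz <- Sk -> Em <- Wh -> Qm -> Wn
  P4: Vz <- Sk -> Wn
  P5: Vz <- Em <- Wh -> Qm -> Wn
  P6: Vz <- Em <- Sk -> Wn
Condition 1 (no descendant of Vz in the set): holds — descendants of Vz are {Wn}; none are in {Qm, Sk, Wh}.
Condition 2 (every backdoor path blocked by {Qm, Sk, Wh}):
  P1: blocked at fork node Wh ∈ conditioning set.
  P2: blocked at fork node Wh ∈ conditioning set.
  P3: blocked at fork node Sk ∈ conditioning set.
  P4: blocked at fork node Sk ∈ conditioning set.
  P5: blocked at fork node Wh ∈ conditioning set.
  P6: blocked at fork node Sk ∈ conditioning set.
{Qm, Sk, Wh} satisfies the backdoor criterion.

Yes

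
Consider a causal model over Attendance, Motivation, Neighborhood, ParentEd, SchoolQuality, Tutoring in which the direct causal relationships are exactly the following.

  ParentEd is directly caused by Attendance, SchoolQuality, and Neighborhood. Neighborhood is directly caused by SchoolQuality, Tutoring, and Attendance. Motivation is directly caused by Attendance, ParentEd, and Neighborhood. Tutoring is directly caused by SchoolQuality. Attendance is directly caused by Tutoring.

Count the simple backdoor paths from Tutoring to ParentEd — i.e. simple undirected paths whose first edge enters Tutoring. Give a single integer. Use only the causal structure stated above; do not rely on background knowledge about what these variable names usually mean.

6

A backdoor path from Tutoring to ParentEd is any simple undirected path whose first edge points into Tutoring (i.e. leaves Tutoring via a parent).
Parents of Tutoring: {SchoolQuality}.
Enumerating:
  P1: Tutoring <- SchoolQuality -> Neighborhood <- Attendance -> ParentEd
  P2: Tutoring <- SchoolQuality -> Neighborhood <- Attendance -> Motivation <- ParentEd
  P3: Tutoring <- SchoolQuality -> Neighborhood -> ParentEd
  P4: Tutoring <- SchoolQuality -> Neighborhood -> Motivation <- Attendance -> ParentEd
  P5: Tutoring <- SchoolQuality -> Neighborhood -> Motivation <- ParentEd
  P6: Tutoring <- SchoolQuality -> ParentEd
That exhausts the simple backdoor paths. Count: 6.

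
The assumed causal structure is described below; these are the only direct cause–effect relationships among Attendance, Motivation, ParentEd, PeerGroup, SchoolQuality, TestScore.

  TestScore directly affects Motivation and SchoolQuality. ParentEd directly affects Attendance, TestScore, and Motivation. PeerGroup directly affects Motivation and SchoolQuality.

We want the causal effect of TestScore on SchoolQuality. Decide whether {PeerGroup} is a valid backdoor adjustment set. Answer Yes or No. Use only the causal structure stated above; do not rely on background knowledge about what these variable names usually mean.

Backdoor paths from TestScore to SchoolQuality (paths whose first edge points into TestScore):
  P1: TestScore <- ParentEd -> Motivation <- PeerGroup -> SchoolQuality
Condition 1 (no descendant of TestScore in the set): holds — descendants of TestScore are {Motivation, SchoolQuality}; none are in {PeerGroup}.
Condition 2 (every backdoor path blocked by {PeerGroup}):
  P1: blocked at collider Motivation (neither it nor any descendant is in the conditioning set).
{PeerGroup} satisfies the backdoor criterion.

Yes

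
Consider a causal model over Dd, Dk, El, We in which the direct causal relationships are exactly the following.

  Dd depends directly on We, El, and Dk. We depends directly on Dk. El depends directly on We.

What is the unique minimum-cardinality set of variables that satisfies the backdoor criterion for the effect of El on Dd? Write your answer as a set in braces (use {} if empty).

{We}

Variables eligible for adjustment (non-descendants of El, excluding El and Dd): {Dk, We}.
Backdoor paths from El to Dd:
  P1: El <- We <- Dk -> Dd
  P2: El <- We -> Dd
The empty set is not sufficient: P1 (El <- We <- Dk -> Dd) has no collider blocking it and no conditioned non-collider, so it is open.
Try {We}:
  P1: blocked at chain node We ∈ conditioning set.
  P2: blocked at fork node We ∈ conditioning set.
{We} contains no descendant of El and blocks every backdoor path.
No other singleton works — e.g. {Dk} leaves P2 open — so {We} is the unique smallest valid adjustment set.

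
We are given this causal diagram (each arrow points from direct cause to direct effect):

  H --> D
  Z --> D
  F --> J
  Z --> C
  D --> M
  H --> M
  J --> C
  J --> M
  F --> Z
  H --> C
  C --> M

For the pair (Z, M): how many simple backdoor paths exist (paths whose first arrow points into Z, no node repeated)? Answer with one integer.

4

A backdoor path from Z to M is any simple undirected path whose first edge points into Z (i.e. leaves Z via a parent).
Parents of Z: {F}.
Enumerating:
  P1: Z <- F -> J -> C <- H -> D -> M
  P2: Z <- F -> J -> C <- H -> M
  P3: Z <- F -> J -> C -> M
  P4: Z <- F -> J -> M
That exhausts the simple backdoor paths. Count: 4.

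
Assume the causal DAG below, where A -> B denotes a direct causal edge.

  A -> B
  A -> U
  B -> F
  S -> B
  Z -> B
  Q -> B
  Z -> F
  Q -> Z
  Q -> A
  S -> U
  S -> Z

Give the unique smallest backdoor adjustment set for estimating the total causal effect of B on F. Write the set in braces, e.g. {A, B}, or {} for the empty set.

Variables eligible for adjustment (non-descendants of B, excluding B and F): {A, Q, S, U, Z}.
Backdoor paths from B to F:
  P1: B <- S -> U <- A <- Q -> Z -> F
  P2: B <- S -> Z -> F
  P3: B <- Q -> A -> U <- S -> Z -> F
  P4: B <- Q -> Z -> F
  P5: B <- A <- Q -> Z -> F
  P6: B <- A -> U <- S -> Z -> F
  P7: B <- Z -> F
The empty set is not sufficient: P2 (B <- S -> Z -> F) has no collider blocking it and no conditioned non-collider, so it is open.
Try {Z}:
  P1: blocked at collider U (neither it nor any descendant is in the conditioning set).
  P2: blocked at chain node Z ∈ conditioning set.
  P3: blocked at collider U (neither it nor any descendant is in the conditioning set).
  P4: blocked at chain node Z ∈ conditioning set.
  P5: blocked at chain node Z ∈ conditioning set.
  P6: blocked at collider U (neither it nor any descendant is in the conditioning set).
  P7: blocked at fork node Z ∈ conditioning set.
{Z} contains no descendant of B and blocks every backdoor path.
No other singleton works — e.g. {S} leaves P4 open — so {Z} is the unique smallest valid adjustment set.

{Z}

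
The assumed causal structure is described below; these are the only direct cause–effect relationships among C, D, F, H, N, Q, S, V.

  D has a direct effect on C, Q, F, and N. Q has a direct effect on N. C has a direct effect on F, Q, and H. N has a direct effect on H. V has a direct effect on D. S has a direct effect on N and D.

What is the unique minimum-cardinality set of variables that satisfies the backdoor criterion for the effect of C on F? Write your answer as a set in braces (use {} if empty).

Variables eligible for adjustment (non-descendants of C, excluding C and F): {D, S, V}.
Backdoor paths from C to F:
  P1: C <- D -> F
The empty set is not sufficient: P1 (C <- D -> F) has no collider blocking it and no conditioned non-collider, so it is open.
Try {D}:
  P1: blocked at fork node D ∈ conditioning set.
{D} contains no descendant of C and blocks every backdoor path.
No other singleton works — e.g. {S} leaves P1 open — so {D} is the unique smallest valid adjustment set.

{D}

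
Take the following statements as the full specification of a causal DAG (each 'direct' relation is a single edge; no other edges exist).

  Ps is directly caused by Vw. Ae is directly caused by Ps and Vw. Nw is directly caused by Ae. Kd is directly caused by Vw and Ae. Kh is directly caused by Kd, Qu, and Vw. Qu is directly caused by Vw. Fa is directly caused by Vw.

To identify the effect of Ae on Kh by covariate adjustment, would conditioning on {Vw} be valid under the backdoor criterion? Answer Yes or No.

Yes

Backdoor paths from Ae to Kh (paths whose first edge points into Ae):
  P1: Ae <- Vw -> Kd -> Kh
  P2: Ae <- Vw -> Qu -> Kh
  P3: Ae <- Vw -> Kh
  P4: Ae <- Ps <- Vw -> Kd -> Kh
  P5: Ae <- Ps <- Vw -> Qu -> Kh
  P6: Ae <- Ps <- Vw -> Kh
Condition 1 (no descendant of Ae in the set): holds — descendants of Ae are {Kd, Kh, Nw}; none are in {Vw}.
Condition 2 (every backdoor path blocked by {Vw}):
  P1: blocked at fork node Vw ∈ conditioning set.
  P2: blocked at fork node Vw ∈ conditioning set.
  P3: blocked at fork node Vw ∈ conditioning set.
  P4: blocked at fork node Vw ∈ conditioning set.
  P5: blocked at fork node Vw ∈ conditioning set.
  P6: blocked at fork node Vw ∈ conditioning set.
{Vw} satisfies the backdoor criterion.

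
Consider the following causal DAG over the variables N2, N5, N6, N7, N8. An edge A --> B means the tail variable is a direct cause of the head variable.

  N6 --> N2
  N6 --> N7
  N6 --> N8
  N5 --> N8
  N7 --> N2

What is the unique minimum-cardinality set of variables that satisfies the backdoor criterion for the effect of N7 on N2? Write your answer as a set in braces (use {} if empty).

{N6}

Variables eligible for adjustment (non-descendants of N7, excluding N7 and N2): {N5, N6, N8}.
Backdoor paths from N7 to N2:
  P1: N7 <- N6 -> N2
The empty set is not sufficient: P1 (N7 <- N6 -> N2) has no collider blocking it and no conditioned non-collider, so it is open.
Try {N6}:
  P1: blocked at fork node N6 ∈ conditioning set.
{N6} contains no descendant of N7 and blocks every backdoor path.
No other singleton works — e.g. {N5} leaves P1 open — so {N6} is the unique smallest valid adjustment set.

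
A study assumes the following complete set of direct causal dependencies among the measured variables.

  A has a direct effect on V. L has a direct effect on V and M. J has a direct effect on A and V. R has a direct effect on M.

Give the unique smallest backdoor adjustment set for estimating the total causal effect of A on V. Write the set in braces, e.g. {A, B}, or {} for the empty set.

Variables eligible for adjustment (non-descendants of A, excluding A and V): {J, L, M, R}.
Backdoor paths from A to V:
  P1: A <- J -> V
The empty set is not sufficient: P1 (A <- J -> V) has no collider blocking it and no conditioned non-collider, so it is open.
Try {J}:
  P1: blocked at fork node J ∈ conditioning set.
{J} contains no descendant of A and blocks every backdoor path.
No other singleton works — e.g. {L} leaves P1 open — so {J} is the unique smallest valid adjustment set.

{J}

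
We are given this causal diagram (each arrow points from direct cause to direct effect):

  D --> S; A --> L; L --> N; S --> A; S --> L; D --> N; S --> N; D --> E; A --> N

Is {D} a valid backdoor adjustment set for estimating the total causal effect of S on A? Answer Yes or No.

Backdoor paths from S to A (paths whose first edge points into S):
  P1: S <- D -> N <- A
  P2: S <- D -> N <- L <- A
Condition 1 (no descendant of S in the set): holds — descendants of S are {A, L, N}; none are in {D}.
Condition 2 (every backdoor path blocked by {D}):
  P1: blocked at fork node D ∈ conditioning set.
  P2: blocked at fork node D ∈ conditioning set.
{D} satisfies the backdoor criterion.

Yes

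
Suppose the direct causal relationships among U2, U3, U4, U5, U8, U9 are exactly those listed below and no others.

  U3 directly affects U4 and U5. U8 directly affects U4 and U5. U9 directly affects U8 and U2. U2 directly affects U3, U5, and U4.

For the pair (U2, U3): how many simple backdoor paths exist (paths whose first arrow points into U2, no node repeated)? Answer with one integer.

2

A backdoor path from U2 to U3 is any simple undirected path whose first edge points into U2 (i.e. leaves U2 via a parent).
Parents of U2: {U9}.
Enumerating:
  P1: U2 <- U9 -> U8 -> U5 <- U3
  P2: U2 <- U9 -> U8 -> U4 <- U3
That exhausts the simple backdoor paths. Count: 2.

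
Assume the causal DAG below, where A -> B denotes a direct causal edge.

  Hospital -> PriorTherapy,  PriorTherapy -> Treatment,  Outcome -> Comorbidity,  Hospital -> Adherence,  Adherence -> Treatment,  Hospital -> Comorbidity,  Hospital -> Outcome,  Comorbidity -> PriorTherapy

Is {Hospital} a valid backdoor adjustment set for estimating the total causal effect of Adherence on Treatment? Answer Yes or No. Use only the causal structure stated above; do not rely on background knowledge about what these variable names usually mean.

Yes

Backdoor paths from Adherence to Treatment (paths whose first edge points into Adherence):
  P1: Adherence <- Hospital -> Outcome -> Comorbidity -> PriorTherapy -> Treatment
  P2: Adherence <- Hospital -> Comorbidity -> PriorTherapy -> Treatment
  P3: Adherence <- Hospital -> PriorTherapy -> Treatment
Condition 1 (no descendant of Adherence in the set): holds — descendants of Adherence are {Treatment}; none are in {Hospital}.
Condition 2 (every backdoor path blocked by {Hospital}):
  P1: blocked at fork node Hospital ∈ conditioning set.
  P2: blocked at fork node Hospital ∈ conditioning set.
  P3: blocked at fork node Hospital ∈ conditioning set.
{Hospital} satisfies the backdoor criterion.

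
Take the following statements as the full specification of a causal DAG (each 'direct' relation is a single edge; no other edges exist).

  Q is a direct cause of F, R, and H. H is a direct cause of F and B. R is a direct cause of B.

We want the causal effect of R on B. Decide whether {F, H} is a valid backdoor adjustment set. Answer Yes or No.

Yes

Backdoor paths from R to B (paths whose first edge points into R):
  P1: R <- Q -> H -> B
  P2: R <- Q -> F <- H -> B
Condition 1 (no descendant of R in the set): holds — descendants of R are {B}; none are in {F, H}.
Condition 2 (every backdoor path blocked by {F, H}):
  P1: blocked at chain node H ∈ conditioning set.
  P2: blocked at fork node H ∈ conditioning set.
{F, H} satisfies the backdoor criterion.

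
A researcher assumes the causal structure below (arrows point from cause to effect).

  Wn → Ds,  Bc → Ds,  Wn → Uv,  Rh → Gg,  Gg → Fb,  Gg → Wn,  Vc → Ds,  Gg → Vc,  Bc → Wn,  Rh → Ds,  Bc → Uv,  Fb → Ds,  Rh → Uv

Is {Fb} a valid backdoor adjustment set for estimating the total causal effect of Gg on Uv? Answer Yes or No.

Backdoor paths from Gg to Uv (paths whose first edge points into Gg):
  P1: Gg <- Rh -> Uv
  P2: Gg <- Rh -> Ds <- Bc -> Wn -> Uv
  P3: Gg <- Rh -> Ds <- Bc -> Uv
  P4: Gg <- Rh -> Ds <- Wn <- Bc -> Uv
  P5: Gg <- Rh -> Ds <- Wn -> Uv
Condition 1 (no descendant of Gg in the set): FAILS — Fb is a descendant of Gg.
Condition 2 (every backdoor path blocked by {Fb}):
  P1: open — no interior node is in the conditioning set.
  P2: blocked at collider Ds (neither it nor any descendant is in the conditioning set).
  P3: blocked at collider Ds (neither it nor any descendant is in the conditioning set).
  P4: blocked at collider Ds (neither it nor any descendant is in the conditioning set).
  P5: blocked at collider Ds (neither it nor any descendant is in the conditioning set).
{Fb} does not satisfy the backdoor criterion.

No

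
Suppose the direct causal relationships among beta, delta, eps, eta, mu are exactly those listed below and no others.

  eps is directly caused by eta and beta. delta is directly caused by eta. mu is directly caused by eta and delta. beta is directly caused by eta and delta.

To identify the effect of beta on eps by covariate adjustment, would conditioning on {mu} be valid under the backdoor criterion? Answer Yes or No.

Backdoor paths from beta to eps (paths whose first edge points into beta):
  P1: beta <- eta -> eps
  P2: beta <- delta <- eta -> eps
  P3: beta <- delta -> mu <- eta -> eps
Condition 1 (no descendant of beta in the set): holds — descendants of beta are {eps}; none are in {mu}.
Condition 2 (every backdoor path blocked by {mu}):
  P1: open — no interior node is in the conditioning set.
  P2: open — no interior node is in the conditioning set.
  P3: open — collider(s) mu are conditioned on (or have a conditioned descendant) and no non-collider on the path is in the set.
{mu} does not satisfy the backdoor criterion.

No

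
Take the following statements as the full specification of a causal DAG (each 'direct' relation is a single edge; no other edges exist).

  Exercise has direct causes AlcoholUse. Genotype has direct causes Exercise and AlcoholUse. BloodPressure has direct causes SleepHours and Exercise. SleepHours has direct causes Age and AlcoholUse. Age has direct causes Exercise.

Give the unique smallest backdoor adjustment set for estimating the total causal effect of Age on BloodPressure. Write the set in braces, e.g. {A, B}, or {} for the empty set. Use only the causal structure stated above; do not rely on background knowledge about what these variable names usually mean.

{Exercise}

Variables eligible for adjustment (non-descendants of Age, excluding Age and BloodPressure): {AlcoholUse, Exercise, Genotype}.
Backdoor paths from Age to BloodPressure:
  P1: Age <- Exercise <- AlcoholUse -> SleepHours -> BloodPressure
  P2: Age <- Exercise -> Genotype <- AlcoholUse -> SleepHours -> BloodPressure
  P3: Age <- Exercise -> BloodPressure
The empty set is not sufficient: P1 (Age <- Exercise <- AlcoholUse -> SleepHours -> BloodPressure) has no collider blocking it and no conditioned non-collider, so it is open.
Try {Exercise}:
  P1: blocked at chain node Exercise ∈ conditioning set.
  P2: blocked at fork node Exercise ∈ conditioning set.
  P3: blocked at fork node Exercise ∈ conditioning set.
{Exercise} contains no descendant of Age and blocks every backdoor path.
No other singleton works — e.g. {AlcoholUse} leaves P3 open — so {Exercise} is the unique smallest valid adjustment set.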